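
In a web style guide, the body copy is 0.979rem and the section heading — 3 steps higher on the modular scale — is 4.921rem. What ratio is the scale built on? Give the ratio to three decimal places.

The ratio satisfies 0.979 × r³ = 4.921, so r = (4.921 / 0.979)^(1/3).
r = 5.0266^(1/3) ≈ 1.7130

1.713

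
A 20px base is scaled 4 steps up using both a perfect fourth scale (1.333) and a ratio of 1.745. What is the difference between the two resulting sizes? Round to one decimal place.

122.3px

Perfect fourth: 20.0 × 1.333⁴ = 63.147px
At 1.745: 20.0 × 1.745⁴ = 185.444px
Difference: 185.444 − 63.147 = 122.297px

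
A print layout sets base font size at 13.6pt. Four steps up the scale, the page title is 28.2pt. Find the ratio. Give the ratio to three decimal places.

The ratio satisfies 13.6 × r⁴ = 28.2, so r = (28.2 / 13.6)^(1/4).
r = 2.0735^(1/4) ≈ 1.2000

1.200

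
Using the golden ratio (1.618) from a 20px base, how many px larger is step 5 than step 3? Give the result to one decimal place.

137.1px

Step 3: 20.0 × 1.618³ = 84.716px
Step 5: 20.0 × 1.618⁵ = 221.780px
Difference: 221.780 − 84.716 = 137.064px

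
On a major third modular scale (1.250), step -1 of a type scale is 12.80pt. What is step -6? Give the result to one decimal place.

4.2pt

12.80 ÷ 1.250⁵ = 12.80 ÷ 3.05176 ≈ 4.194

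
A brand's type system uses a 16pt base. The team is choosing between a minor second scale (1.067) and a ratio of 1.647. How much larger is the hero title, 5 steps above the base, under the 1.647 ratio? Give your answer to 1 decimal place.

Minor second: 16.0 × 1.067⁵ = 22.128pt
At 1.647: 16.0 × 1.647⁵ = 193.905pt
Difference: 193.905 − 22.128 = 171.777pt

171.8pt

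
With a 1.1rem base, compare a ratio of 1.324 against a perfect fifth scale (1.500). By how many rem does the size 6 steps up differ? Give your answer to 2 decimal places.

At 1.324: 1.1 × 1.324⁶ = 5.9254rem
Perfect fifth: 1.1 × 1.500⁶ = 12.5297rem
Difference: 12.5297 − 5.9254 = 6.6043rem

6.60rem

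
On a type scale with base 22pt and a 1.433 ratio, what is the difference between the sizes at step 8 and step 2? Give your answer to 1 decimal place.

Step 2: 22.0 × 1.433² = 45.177pt
Step 8: 22.0 × 1.433⁸ = 391.194pt
Difference: 391.194 − 45.177 = 346.017pt

346.0pt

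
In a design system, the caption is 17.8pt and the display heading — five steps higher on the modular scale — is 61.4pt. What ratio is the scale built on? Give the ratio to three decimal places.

r⁵ = 61.4 / 17.8, so r = (61.4/17.8)^(1/5).
r = 3.4494^(1/5) ≈ 1.2810

1.281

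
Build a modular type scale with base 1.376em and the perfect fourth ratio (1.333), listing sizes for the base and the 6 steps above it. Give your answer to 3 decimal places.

Step 0: 1.376em
Step 1: 1.376 × 1.333 = 1.834
Step 2: 1.376 × 1.333² = 2.445
Step 3: 1.376 × 1.333³ = 3.259
Step 4: 1.376 × 1.333⁴ = 4.344
Step 5: 1.376 × 1.333⁵ = 5.791
Step 6: 1.376 × 1.333⁶ = 7.720

1.376em, 1.834em, 2.445em, 3.259em, 4.344em, 5.791em, 7.720em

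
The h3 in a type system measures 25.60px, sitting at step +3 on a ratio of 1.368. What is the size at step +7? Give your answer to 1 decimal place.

Moving from step +3 to step +7 is 4 steps up, so multiply by r⁴.
25.60 × 1.368⁴ = 25.60 × 3.50223 ≈ 89.657

89.7px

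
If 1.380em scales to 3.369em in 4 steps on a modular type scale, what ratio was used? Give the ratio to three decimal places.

1.250

r⁴ = 3.369 / 1.380, so r = (3.369/1.380)^(1/4).
r = 2.4413^(1/4) ≈ 1.2500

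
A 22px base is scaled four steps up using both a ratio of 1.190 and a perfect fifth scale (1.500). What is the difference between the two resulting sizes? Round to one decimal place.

67.3px

At 1.190: 22.0 × 1.190⁴ = 44.117px
Perfect fifth: 22.0 × 1.500⁴ = 111.375px
Difference: 111.375 − 44.117 = 67.258px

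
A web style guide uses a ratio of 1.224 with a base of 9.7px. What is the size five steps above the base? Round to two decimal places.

26.65px

Every step multiplies by the scale ratio.
9.7 × 1.224⁵ = 9.7 × 2.74731 ≈ 26.65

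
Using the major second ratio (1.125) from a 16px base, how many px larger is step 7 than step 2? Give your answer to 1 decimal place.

Step 2: 16.0 × 1.125² = 20.250px
Step 7: 16.0 × 1.125⁷ = 36.491px
Difference: 36.491 − 20.250 = 16.241px

16.2px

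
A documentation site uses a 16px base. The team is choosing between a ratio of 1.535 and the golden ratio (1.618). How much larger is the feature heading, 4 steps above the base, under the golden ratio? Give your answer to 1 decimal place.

20.8px

At 1.535: 16.0 × 1.535⁴ = 88.829px
Golden ratio: 16.0 × 1.618⁴ = 109.656px
Difference: 109.656 − 88.829 = 20.827px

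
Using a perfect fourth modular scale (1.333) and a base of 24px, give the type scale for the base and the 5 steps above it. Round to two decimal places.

24.00px, 31.99px, 42.65px, 56.85px, 75.78px, 101.01px

Step 0: 24px
Step 1: 24.0 × 1.333 = 31.99
Step 2: 24.0 × 1.333² = 42.65
Step 3: 24.0 × 1.333³ = 56.85
Step 4: 24.0 × 1.333⁴ = 75.78
Step 5: 24.0 × 1.333⁵ = 101.01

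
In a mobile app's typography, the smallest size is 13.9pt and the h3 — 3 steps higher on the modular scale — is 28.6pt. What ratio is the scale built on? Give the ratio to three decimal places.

1.272

The ratio satisfies 13.9 × r³ = 28.6, so r = (28.6 / 13.9)^(1/3).
r = 2.0576^(1/3) ≈ 1.2719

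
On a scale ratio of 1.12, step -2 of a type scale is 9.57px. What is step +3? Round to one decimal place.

9.57 × 1.12⁵ = 9.57 × 1.76234 ≈ 16.866

16.9px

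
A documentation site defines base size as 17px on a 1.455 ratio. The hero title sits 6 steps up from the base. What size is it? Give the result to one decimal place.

161.3px

17.0 × 1.455⁶ = 17.0 × 9.48807 ≈ 161.30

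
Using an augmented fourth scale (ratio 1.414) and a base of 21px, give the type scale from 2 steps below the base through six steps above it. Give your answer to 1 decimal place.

10.5px, 14.9px, 21.0px, 29.7px, 42.0px, 59.4px, 83.9px, 118.7px, 167.8px

Step -2: 21.0 ÷ 1.414² = 10.5
Step -1: 21.0 ÷ 1.414 = 14.9
Step 0: 21px
Step 1: 21.0 × 1.414 = 29.7
Step 2: 21.0 × 1.414² = 42.0
Step 3: 21.0 × 1.414³ = 59.4
Step 4: 21.0 × 1.414⁴ = 83.9
Step 5: 21.0 × 1.414⁵ = 118.7
Step 6: 21.0 × 1.414⁶ = 167.8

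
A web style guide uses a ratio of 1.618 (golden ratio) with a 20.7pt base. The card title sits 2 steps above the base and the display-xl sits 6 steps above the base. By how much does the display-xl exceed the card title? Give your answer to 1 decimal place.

Step 2: 20.7 × 1.618² = 54.191pt
Step 6: 20.7 × 1.618⁶ = 371.400pt
Difference: 371.400 − 54.191 = 317.209pt

317.2pt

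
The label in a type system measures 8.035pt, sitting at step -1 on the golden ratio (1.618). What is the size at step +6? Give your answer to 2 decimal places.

8.035 × 1.618⁷ = 8.035 × 29.03017 ≈ 233.257

233.26pt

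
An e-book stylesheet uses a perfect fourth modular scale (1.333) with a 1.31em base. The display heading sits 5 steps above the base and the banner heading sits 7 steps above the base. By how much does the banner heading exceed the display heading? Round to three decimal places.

4.283em

Step 5: 1.31 × 1.333⁵ = 5.51343em
Step 7: 1.31 × 1.333⁷ = 9.79676em
Difference: 9.79676 − 5.51343 = 4.28333em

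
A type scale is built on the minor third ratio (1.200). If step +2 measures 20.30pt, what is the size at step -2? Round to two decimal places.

The gap is -2 − (2) = -4 steps, so the factor is 1.200^-4.
20.30 ÷ 1.200⁴ = 20.30 ÷ 2.07360 ≈ 9.790

9.79pt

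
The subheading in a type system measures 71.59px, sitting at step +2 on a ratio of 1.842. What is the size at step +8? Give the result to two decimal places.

2796.34px

71.59 × 1.842⁶ = 71.59 × 39.06050 ≈ 2796.341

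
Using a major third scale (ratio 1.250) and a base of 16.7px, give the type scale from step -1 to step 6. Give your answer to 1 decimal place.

Step -1: 16.7 ÷ 1.250 = 13.4
Step 0: 16.7px
Step 1: 16.7 × 1.250 = 20.9
Step 2: 16.7 × 1.250² = 26.1
Step 3: 16.7 × 1.250³ = 32.6
Step 4: 16.7 × 1.250⁴ = 40.8
Step 5: 16.7 × 1.250⁵ = 51.0
Step 6: 16.7 × 1.250⁶ = 63.7

13.4px, 16.7px, 20.9px, 26.1px, 32.6px, 40.8px, 51.0px, 63.7px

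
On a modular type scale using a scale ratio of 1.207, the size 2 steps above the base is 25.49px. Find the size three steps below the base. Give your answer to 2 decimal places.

25.49 ÷ 1.207⁵ = 25.49 ÷ 2.56175 ≈ 9.950

9.95px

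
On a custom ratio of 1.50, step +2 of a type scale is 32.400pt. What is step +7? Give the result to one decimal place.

246.0pt

32.400 × 1.50⁵ = 32.400 × 7.59375 ≈ 246.037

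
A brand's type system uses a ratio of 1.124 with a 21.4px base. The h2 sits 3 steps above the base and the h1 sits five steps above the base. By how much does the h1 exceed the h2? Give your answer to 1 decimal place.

Step 3: 21.4 × 1.124³ = 30.389px
Step 5: 21.4 × 1.124⁵ = 38.392px
Difference: 38.392 − 30.389 = 8.003px

8.0px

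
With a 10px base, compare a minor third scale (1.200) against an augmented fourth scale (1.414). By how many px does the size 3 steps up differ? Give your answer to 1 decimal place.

Minor third: 10.0 × 1.200³ = 17.280px
Augmented fourth: 10.0 × 1.414³ = 28.271px
Difference: 28.271 − 17.280 = 10.991px

11.0px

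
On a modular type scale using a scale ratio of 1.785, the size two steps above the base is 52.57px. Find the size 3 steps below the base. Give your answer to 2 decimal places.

The gap is -3 − (2) = -5 steps, so the factor is 1.785^-5.
52.57 ÷ 1.785⁵ = 52.57 ÷ 18.12137 ≈ 2.901

2.90px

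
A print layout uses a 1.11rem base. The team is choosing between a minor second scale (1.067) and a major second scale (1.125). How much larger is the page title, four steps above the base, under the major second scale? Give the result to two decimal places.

0.34rem

Minor second: 1.11 × 1.067⁴ = 1.4387rem
Major second: 1.11 × 1.125⁴ = 1.7780rem
Difference: 1.7780 − 1.4387 = 0.3393rem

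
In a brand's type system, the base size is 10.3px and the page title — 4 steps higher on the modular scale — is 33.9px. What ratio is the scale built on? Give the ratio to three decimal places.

The ratio satisfies 10.3 × r⁴ = 33.9, so r = (33.9 / 10.3)^(1/4).
r = 3.2913^(1/4) ≈ 1.3469

1.347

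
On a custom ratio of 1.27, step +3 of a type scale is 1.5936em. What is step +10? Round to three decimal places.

The gap is 10 − (3) = 7 steps, so the factor is 1.27^7.
1.5936 × 1.27⁷ = 1.5936 × 5.32876 ≈ 8.492

8.492em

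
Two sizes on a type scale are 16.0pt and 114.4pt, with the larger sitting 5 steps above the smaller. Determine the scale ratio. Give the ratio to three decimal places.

The ratio satisfies 16.0 × r⁵ = 114.4, so r = (114.4 / 16.0)^(1/5).
r = 7.1500^(1/5) ≈ 1.4820

1.482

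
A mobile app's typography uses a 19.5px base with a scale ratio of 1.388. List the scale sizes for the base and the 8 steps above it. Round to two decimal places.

19.50px, 27.07px, 37.57px, 52.14px, 72.38px, 100.46px, 139.43px, 193.54px, 268.63px

Step 0: 19.5px
Step 1: 19.5 × 1.388 = 27.07
Step 2: 19.5 × 1.388² = 37.57
Step 3: 19.5 × 1.388³ = 52.14
Step 4: 19.5 × 1.388⁴ = 72.38
Step 5: 19.5 × 1.388⁵ = 100.46
Step 6: 19.5 × 1.388⁶ = 139.43
Step 7: 19.5 × 1.388⁷ = 193.54
Step 8: 19.5 × 1.388⁸ = 268.63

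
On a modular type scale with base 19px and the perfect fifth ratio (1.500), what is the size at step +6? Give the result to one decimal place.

19.0 × 1.500⁶ = 19.0 × 11.39062 ≈ 216.42

216.4px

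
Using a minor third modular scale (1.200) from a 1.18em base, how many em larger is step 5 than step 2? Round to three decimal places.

1.237em

Step 2: 1.18 × 1.200² = 1.69920em
Step 5: 1.18 × 1.200⁵ = 2.93622em
Difference: 2.93622 − 1.69920 = 1.23702em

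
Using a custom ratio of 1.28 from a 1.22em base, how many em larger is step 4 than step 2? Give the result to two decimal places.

Step 2: 1.22 × 1.28² = 1.9988em
Step 4: 1.22 × 1.28⁴ = 3.2749em
Difference: 3.2749 − 1.9988 = 1.2761em

1.28em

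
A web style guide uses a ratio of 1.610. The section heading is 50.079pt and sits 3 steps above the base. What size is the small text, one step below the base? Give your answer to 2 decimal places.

50.079 ÷ 1.610⁴ = 50.079 ÷ 6.71898 ≈ 7.453

7.45pt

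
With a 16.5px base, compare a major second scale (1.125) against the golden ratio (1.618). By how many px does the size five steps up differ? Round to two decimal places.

153.24px

Major second: 16.5 × 1.125⁵ = 29.7335px
Golden ratio: 16.5 × 1.618⁵ = 182.9686px
Difference: 182.9686 − 29.7335 = 153.2351px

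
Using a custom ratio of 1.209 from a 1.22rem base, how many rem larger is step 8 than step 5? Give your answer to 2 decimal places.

2.42rem

Step 5: 1.22 × 1.209⁵ = 3.1513rem
Step 8: 1.22 × 1.209⁸ = 5.5689rem
Difference: 5.5689 − 3.1513 = 2.4176rem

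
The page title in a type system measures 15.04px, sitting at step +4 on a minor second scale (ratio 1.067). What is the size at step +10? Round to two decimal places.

Moving from step +4 to step +10 is 6 steps up, so multiply by r⁶.
15.04 × 1.067⁶ = 15.04 × 1.47566 ≈ 22.194

22.19px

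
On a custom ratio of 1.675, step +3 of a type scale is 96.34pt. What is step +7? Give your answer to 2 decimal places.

758.34pt

The gap is 7 − (3) = 4 steps, so the factor is 1.675^4.
96.34 × 1.675⁴ = 96.34 × 7.87153 ≈ 758.343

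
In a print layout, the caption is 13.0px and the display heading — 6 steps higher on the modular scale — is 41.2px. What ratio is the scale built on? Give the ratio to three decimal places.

1.212

The ratio satisfies 13.0 × r⁶ = 41.2, so r = (41.2 / 13.0)^(1/6).
r = 3.1692^(1/6) ≈ 1.2120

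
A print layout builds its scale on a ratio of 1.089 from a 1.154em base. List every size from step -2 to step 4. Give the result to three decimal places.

Step -2: 1.154 ÷ 1.089² = 0.973
Step -1: 1.154 ÷ 1.089 = 1.060
Step 0: 1.154em
Step 1: 1.154 × 1.089 = 1.257
Step 2: 1.154 × 1.089² = 1.369
Step 3: 1.154 × 1.089³ = 1.490
Step 4: 1.154 × 1.089⁴ = 1.623

0.973em, 1.060em, 1.154em, 1.257em, 1.369em, 1.490em, 1.623em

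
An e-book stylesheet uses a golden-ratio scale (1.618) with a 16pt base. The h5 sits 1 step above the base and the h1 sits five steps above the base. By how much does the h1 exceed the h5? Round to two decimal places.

151.54pt

Step 1: 16.0 × 1.618 = 25.8880pt
Step 5: 16.0 × 1.618⁵ = 177.4241pt
Difference: 177.4241 − 25.8880 = 151.5361pt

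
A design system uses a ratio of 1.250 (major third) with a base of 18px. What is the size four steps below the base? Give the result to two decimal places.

7.37px

Every step multiplies by the scale ratio.
18.0 ÷ 1.250⁴ = 18.0 ÷ 2.44141 ≈ 7.37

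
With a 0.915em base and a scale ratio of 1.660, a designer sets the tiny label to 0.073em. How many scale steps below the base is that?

5

1.660ⁿ = 0.915 / 0.073 = 12.5342
n = ln(12.5342) / ln(1.660) = 2.5285 / 0.5068 ≈ 4.99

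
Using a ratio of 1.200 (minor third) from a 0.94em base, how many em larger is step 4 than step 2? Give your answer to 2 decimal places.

0.60em

Step 2: 0.94 × 1.200² = 1.3536em
Step 4: 0.94 × 1.200⁴ = 1.9492em
Difference: 1.9492 − 1.3536 = 0.5956em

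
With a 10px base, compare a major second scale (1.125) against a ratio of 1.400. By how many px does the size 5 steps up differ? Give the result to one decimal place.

35.8px

Major second: 10.0 × 1.125⁵ = 18.020px
At 1.400: 10.0 × 1.400⁵ = 53.782px
Difference: 53.782 − 18.020 = 35.762px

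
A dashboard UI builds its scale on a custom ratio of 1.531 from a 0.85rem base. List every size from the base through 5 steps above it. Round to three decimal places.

Step 0: 0.85rem
Step 1: 0.85 × 1.531 = 1.301
Step 2: 0.85 × 1.531² = 1.992
Step 3: 0.85 × 1.531³ = 3.050
Step 4: 0.85 × 1.531⁴ = 4.670
Step 5: 0.85 × 1.531⁵ = 7.150

0.850rem, 1.301rem, 1.992rem, 3.050rem, 4.670rem, 7.150rem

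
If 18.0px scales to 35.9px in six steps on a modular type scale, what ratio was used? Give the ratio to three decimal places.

r⁶ = 35.9 / 18.0, so r = (35.9/18.0)^(1/6).
r = 1.9944^(1/6) ≈ 1.1219

1.122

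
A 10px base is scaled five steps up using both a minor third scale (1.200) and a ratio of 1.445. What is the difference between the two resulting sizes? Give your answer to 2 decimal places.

38.12px

Minor third: 10.0 × 1.200⁵ = 24.8832px
At 1.445: 10.0 × 1.445⁵ = 62.9998px
Difference: 62.9998 − 24.8832 = 38.1166px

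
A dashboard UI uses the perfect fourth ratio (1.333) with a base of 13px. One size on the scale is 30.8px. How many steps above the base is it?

3

1.333ⁿ = 30.8 / 13 = 2.3692
n = ln(2.3692) / ln(1.333) = 0.8626 / 0.2874 ≈ 3.00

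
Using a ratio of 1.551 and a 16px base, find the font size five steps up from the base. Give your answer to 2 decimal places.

16.0 × 1.551⁵ = 16.0 × 8.97551 ≈ 143.61

143.61px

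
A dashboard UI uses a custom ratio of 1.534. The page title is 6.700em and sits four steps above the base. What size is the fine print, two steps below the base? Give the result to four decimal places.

0.5142em

6.700 ÷ 1.534⁶ = 6.700 ÷ 13.03023 ≈ 0.5142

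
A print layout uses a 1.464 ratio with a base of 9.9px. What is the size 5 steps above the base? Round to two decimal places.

66.58px

A modular type scale is a geometric sequence: sizeₙ = base × rⁿ.
9.9 × 1.464⁵ = 9.9 × 6.72520 ≈ 66.58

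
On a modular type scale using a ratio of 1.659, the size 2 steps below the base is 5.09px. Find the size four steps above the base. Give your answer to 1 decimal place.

106.1px

5.09 × 1.659⁶ = 5.09 × 20.84867 ≈ 106.120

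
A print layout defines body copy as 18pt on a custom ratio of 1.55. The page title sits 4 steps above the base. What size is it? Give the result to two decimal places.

103.90pt

A modular type scale is a geometric sequence: sizeₙ = base × rⁿ.
18.0 × 1.55⁴ = 18.0 × 5.77201 ≈ 103.90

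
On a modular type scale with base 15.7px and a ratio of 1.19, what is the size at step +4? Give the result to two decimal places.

15.7 × 1.19⁴ = 15.7 × 2.00534 ≈ 31.48

31.48px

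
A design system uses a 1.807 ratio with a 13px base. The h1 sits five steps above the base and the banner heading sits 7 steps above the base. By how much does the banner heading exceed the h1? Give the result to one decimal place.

567.3px

Step 5: 13.0 × 1.807⁵ = 250.458px
Step 7: 13.0 × 1.807⁷ = 817.806px
Difference: 817.806 − 250.458 = 567.348px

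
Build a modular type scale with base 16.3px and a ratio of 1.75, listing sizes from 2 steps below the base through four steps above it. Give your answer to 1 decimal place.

Step -2: 16.3 ÷ 1.75² = 5.3
Step -1: 16.3 ÷ 1.75 = 9.3
Step 0: 16.3px
Step 1: 16.3 × 1.75 = 28.5
Step 2: 16.3 × 1.75² = 49.9
Step 3: 16.3 × 1.75³ = 87.4
Step 4: 16.3 × 1.75⁴ = 152.9

5.3px, 9.3px, 16.3px, 28.5px, 49.9px, 87.4px, 152.9px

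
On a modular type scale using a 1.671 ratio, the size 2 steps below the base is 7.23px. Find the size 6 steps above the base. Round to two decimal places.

The gap is 6 − (-2) = 8 steps, so the factor is 1.671^8.
7.23 × 1.671⁸ = 7.23 × 60.78712 ≈ 439.491

439.49px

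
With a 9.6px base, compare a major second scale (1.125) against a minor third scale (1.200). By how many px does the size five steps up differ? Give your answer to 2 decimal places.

6.59px

Major second: 9.6 × 1.125⁵ = 17.2995px
Minor third: 9.6 × 1.200⁵ = 23.8879px
Difference: 23.8879 − 17.2995 = 6.5884px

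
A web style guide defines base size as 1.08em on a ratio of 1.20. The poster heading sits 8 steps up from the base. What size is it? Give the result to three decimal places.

4.644em

A modular type scale is a geometric sequence: sizeₙ = base × rⁿ.
1.08 × 1.20⁸ = 1.08 × 4.29982 ≈ 4.644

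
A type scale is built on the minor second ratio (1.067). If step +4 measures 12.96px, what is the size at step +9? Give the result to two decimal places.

17.92px

12.96 × 1.067⁵ = 12.96 × 1.38300 ≈ 17.924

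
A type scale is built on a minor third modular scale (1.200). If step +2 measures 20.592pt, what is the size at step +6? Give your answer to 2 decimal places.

42.70pt

Moving from step +2 to step +6 is 4 steps up, so multiply by r⁴.
20.592 × 1.200⁴ = 20.592 × 2.07360 ≈ 42.700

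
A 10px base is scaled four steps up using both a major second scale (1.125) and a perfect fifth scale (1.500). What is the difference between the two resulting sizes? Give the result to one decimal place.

34.6px

Major second: 10.0 × 1.125⁴ = 16.018px
Perfect fifth: 10.0 × 1.500⁴ = 50.625px
Difference: 50.625 − 16.018 = 34.607px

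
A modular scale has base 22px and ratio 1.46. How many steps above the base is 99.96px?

4

1.46ⁿ = 99.96 / 22 = 4.5436
n = ln(4.5436) / ln(1.46) = 1.5137 / 0.3784 ≈ 4.00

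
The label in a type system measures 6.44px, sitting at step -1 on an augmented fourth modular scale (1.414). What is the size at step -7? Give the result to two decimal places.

Moving from step -1 to step -7 is 6 steps down, so divide by r⁶.
6.44 ÷ 1.414⁶ = 6.44 ÷ 7.99275 ≈ 0.806

0.81px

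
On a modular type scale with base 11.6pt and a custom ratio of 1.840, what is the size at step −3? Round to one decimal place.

1.9pt

11.6 ÷ 1.840³ = 11.6 ÷ 6.22950 ≈ 1.86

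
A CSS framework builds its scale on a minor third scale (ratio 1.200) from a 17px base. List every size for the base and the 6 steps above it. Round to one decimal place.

17.0px, 20.4px, 24.5px, 29.4px, 35.3px, 42.3px, 50.8px

Step 0: 17px
Step 1: 17.0 × 1.200 = 20.4
Step 2: 17.0 × 1.200² = 24.5
Step 3: 17.0 × 1.200³ = 29.4
Step 4: 17.0 × 1.200⁴ = 35.3
Step 5: 17.0 × 1.200⁵ = 42.3
Step 6: 17.0 × 1.200⁶ = 50.8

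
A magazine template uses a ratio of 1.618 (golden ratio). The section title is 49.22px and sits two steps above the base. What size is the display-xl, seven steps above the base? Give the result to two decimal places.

49.22 × 1.618⁵ = 49.22 × 11.08901 ≈ 545.801

545.80px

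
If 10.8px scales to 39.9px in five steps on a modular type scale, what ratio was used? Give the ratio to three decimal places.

1.299

The ratio satisfies 10.8 × r⁵ = 39.9, so r = (39.9 / 10.8)^(1/5).
r = 3.6944^(1/5) ≈ 1.2987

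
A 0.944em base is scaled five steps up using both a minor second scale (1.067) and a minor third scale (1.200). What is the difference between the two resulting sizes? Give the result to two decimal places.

1.04em

Minor second: 0.944 × 1.067⁵ = 1.3056em
Minor third: 0.944 × 1.200⁵ = 2.3490em
Difference: 2.3490 − 1.3056 = 1.0434em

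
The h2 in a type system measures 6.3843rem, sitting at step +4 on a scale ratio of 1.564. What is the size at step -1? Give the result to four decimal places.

0.6822rem

6.3843 ÷ 1.564⁵ = 6.3843 ÷ 9.35802 ≈ 0.6822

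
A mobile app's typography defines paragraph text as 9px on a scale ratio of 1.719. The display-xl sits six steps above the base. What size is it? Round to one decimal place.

9.0 × 1.719⁶ = 9.0 × 25.80211 ≈ 232.22

232.2px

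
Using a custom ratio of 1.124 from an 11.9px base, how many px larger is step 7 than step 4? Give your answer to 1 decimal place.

8.0px

Step 4: 11.9 × 1.124⁴ = 18.994px
Step 7: 11.9 × 1.124⁷ = 26.972px
Difference: 26.972 − 18.994 = 7.978px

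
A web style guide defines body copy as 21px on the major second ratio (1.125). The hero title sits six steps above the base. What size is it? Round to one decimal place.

A modular type scale is a geometric sequence: sizeₙ = base × rⁿ.
21.0 × 1.125⁶ = 21.0 × 2.02729 ≈ 42.57

42.6px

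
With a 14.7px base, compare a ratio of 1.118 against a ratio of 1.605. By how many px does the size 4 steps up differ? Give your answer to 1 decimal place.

At 1.118: 14.7 × 1.118⁴ = 22.966px
At 1.605: 14.7 × 1.605⁴ = 97.548px
Difference: 97.548 − 22.966 = 74.582px

74.6px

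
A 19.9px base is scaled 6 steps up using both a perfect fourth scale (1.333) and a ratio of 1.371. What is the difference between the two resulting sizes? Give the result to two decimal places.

Perfect fourth: 19.9 × 1.333⁶ = 111.6436px
At 1.371: 19.9 × 1.371⁶ = 132.1532px
Difference: 132.1532 − 111.6436 = 20.5096px

20.51px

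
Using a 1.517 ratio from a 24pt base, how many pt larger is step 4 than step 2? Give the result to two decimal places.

71.87pt

Step 2: 24.0 × 1.517² = 55.2309pt
Step 4: 24.0 × 1.517⁴ = 127.1023pt
Difference: 127.1023 − 55.2309 = 71.8714pt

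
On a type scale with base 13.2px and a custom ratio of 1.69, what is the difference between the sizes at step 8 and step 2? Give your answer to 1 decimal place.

840.6px

Step 2: 13.2 × 1.69² = 37.701px
Step 8: 13.2 × 1.69⁸ = 878.350px
Difference: 878.350 − 37.701 = 840.649px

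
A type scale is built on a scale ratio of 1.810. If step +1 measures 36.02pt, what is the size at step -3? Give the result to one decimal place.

3.4pt

The gap is -3 − (1) = -4 steps, so the factor is 1.810^-4.
36.02 ÷ 1.810⁴ = 36.02 ÷ 10.73283 ≈ 3.356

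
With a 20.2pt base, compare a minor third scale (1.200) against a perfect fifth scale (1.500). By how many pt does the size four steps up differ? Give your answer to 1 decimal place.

Minor third: 20.2 × 1.200⁴ = 41.887pt
Perfect fifth: 20.2 × 1.500⁴ = 102.263pt
Difference: 102.263 − 41.887 = 60.376pt

60.4pt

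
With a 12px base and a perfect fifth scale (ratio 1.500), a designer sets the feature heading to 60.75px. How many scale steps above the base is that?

4

1.500ⁿ = 60.75 / 12 = 5.0625
n = ln(5.0625) / ln(1.500) = 1.6219 / 0.4055 ≈ 4.00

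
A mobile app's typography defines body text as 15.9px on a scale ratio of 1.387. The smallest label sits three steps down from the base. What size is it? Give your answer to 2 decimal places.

15.9 ÷ 1.387³ = 15.9 ÷ 2.66827 ≈ 5.96

5.96px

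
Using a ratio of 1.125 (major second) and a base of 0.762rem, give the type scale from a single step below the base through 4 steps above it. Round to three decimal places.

0.677rem, 0.762rem, 0.857rem, 0.964rem, 1.085rem, 1.221rem

Step -1: 0.762 ÷ 1.125 = 0.677
Step 0: 0.762rem
Step 1: 0.762 × 1.125 = 0.857
Step 2: 0.762 × 1.125² = 0.964
Step 3: 0.762 × 1.125³ = 1.085
Step 4: 0.762 × 1.125⁴ = 1.221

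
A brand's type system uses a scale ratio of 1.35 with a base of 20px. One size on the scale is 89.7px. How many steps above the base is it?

5

1.35ⁿ = 89.7 / 20 = 4.4850
n = ln(4.4850) / ln(1.35) = 1.5007 / 0.3001 ≈ 5.00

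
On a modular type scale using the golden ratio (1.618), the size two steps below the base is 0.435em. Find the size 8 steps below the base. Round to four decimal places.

0.0242em

0.435 ÷ 1.618⁶ = 0.435 ÷ 17.94201 ≈ 0.0242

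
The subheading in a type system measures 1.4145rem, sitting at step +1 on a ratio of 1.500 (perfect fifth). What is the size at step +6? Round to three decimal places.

10.741rem

Moving from step +1 to step +6 is 5 steps up, so multiply by r⁵.
1.4145 × 1.500⁵ = 1.4145 × 7.59375 ≈ 10.741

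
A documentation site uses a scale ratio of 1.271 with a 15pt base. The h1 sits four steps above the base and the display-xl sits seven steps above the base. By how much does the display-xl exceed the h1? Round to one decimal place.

Step 4: 15.0 × 1.271⁴ = 39.145pt
Step 7: 15.0 × 1.271⁷ = 80.373pt
Difference: 80.373 − 39.145 = 41.228pt

41.2pt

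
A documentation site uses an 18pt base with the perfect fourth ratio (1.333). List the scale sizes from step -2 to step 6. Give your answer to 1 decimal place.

10.1pt, 13.5pt, 18.0pt, 24.0pt, 32.0pt, 42.6pt, 56.8pt, 75.8pt, 101.0pt

Step -2: 18.0 ÷ 1.333² = 10.1
Step -1: 18.0 ÷ 1.333 = 13.5
Step 0: 18pt
Step 1: 18.0 × 1.333 = 24.0
Step 2: 18.0 × 1.333² = 32.0
Step 3: 18.0 × 1.333³ = 42.6
Step 4: 18.0 × 1.333⁴ = 56.8
Step 5: 18.0 × 1.333⁵ = 75.8
Step 6: 18.0 × 1.333⁶ = 101.0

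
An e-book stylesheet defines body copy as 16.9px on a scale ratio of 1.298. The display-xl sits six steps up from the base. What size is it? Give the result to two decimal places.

A modular type scale is a geometric sequence: sizeₙ = base × rⁿ.
16.9 × 1.298⁶ = 16.9 × 4.78242 ≈ 80.82

80.82px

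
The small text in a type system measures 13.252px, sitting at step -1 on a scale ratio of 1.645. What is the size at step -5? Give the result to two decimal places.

1.81px

The gap is -5 − (-1) = -4 steps, so the factor is 1.645^-4.
13.252 ÷ 1.645⁴ = 13.252 ÷ 7.32257 ≈ 1.810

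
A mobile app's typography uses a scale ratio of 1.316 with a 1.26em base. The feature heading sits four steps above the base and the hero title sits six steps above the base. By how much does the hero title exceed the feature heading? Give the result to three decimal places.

2.766em

Step 4: 1.26 × 1.316⁴ = 3.77915em
Step 6: 1.26 × 1.316⁶ = 6.54494em
Difference: 6.54494 − 3.77915 = 2.76579em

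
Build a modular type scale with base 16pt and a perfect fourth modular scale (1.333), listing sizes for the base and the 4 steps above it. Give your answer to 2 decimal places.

Step 0: 16pt
Step 1: 16.0 × 1.333 = 21.33
Step 2: 16.0 × 1.333² = 28.43
Step 3: 16.0 × 1.333³ = 37.90
Step 4: 16.0 × 1.333⁴ = 50.52

16.00pt, 21.33pt, 28.43pt, 37.90pt, 50.52pt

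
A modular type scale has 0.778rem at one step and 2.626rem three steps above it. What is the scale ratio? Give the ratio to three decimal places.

The ratio satisfies 0.778 × r³ = 2.626, so r = (2.626 / 0.778)^(1/3).
r = 3.3753^(1/3) ≈ 1.5000

1.500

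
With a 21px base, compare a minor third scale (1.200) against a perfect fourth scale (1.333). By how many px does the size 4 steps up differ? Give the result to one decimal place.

22.8px

Minor third: 21.0 × 1.200⁴ = 43.546px
Perfect fourth: 21.0 × 1.333⁴ = 66.304px
Difference: 66.304 − 43.546 = 22.758px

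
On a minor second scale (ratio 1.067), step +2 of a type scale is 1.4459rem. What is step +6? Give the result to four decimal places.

1.8741rem

The gap is 6 − (2) = 4 steps, so the factor is 1.067^4.
1.4459 × 1.067⁴ = 1.4459 × 1.29616 ≈ 1.8741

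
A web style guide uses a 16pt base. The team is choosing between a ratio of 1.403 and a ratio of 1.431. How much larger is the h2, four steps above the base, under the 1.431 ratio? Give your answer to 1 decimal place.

At 1.403: 16.0 × 1.403⁴ = 61.994pt
At 1.431: 16.0 × 1.431⁴ = 67.093pt
Difference: 67.093 − 61.994 = 5.099pt

5.1pt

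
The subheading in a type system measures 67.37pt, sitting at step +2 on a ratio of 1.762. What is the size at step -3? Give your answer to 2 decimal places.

67.37 ÷ 1.762⁵ = 67.37 ÷ 16.98359 ≈ 3.967

3.97pt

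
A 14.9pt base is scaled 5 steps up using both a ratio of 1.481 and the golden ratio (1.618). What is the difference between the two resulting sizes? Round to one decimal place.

59.1pt

At 1.481: 14.9 × 1.481⁵ = 106.160pt
Golden ratio: 14.9 × 1.618⁵ = 165.226pt
Difference: 165.226 − 106.160 = 59.066pt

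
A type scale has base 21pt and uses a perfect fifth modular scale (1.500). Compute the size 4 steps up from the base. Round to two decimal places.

106.31pt

Every step multiplies by the scale ratio.
21.0 × 1.500⁴ = 21.0 × 5.06250 ≈ 106.31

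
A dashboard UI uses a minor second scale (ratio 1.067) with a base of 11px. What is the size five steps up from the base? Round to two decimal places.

15.21px

Every step multiplies by the scale ratio.
11.0 × 1.067⁵ = 11.0 × 1.38300 ≈ 15.21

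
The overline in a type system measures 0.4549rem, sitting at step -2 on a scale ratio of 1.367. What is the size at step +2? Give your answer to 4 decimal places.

1.5885rem

The gap is 2 − (-2) = 4 steps, so the factor is 1.367^4.
0.4549 × 1.367⁴ = 0.4549 × 3.49200 ≈ 1.5885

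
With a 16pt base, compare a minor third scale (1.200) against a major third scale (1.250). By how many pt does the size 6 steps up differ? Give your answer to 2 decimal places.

Minor third: 16.0 × 1.200⁶ = 47.7757pt
Major third: 16.0 × 1.250⁶ = 61.0352pt
Difference: 61.0352 − 47.7757 = 13.2595pt

13.26pt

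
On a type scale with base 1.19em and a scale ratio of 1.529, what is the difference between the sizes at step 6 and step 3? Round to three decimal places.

Step 3: 1.19 × 1.529³ = 4.25373em
Step 6: 1.19 × 1.529⁶ = 15.20519em
Difference: 15.20519 − 4.25373 = 10.95146em

10.951em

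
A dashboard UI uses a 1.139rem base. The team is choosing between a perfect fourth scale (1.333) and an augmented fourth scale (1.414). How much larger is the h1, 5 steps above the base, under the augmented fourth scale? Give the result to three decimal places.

1.645rem

Perfect fourth: 1.139 × 1.333⁵ = 4.79374rem
Augmented fourth: 1.139 × 1.414⁵ = 6.43829rem
Difference: 6.43829 − 4.79374 = 1.64455rem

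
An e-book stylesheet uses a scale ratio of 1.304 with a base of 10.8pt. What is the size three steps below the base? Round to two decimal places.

4.87pt

A modular type scale is a geometric sequence: sizeₙ = base × rⁿ.
10.8 ÷ 1.304³ = 10.8 ÷ 2.21734 ≈ 4.87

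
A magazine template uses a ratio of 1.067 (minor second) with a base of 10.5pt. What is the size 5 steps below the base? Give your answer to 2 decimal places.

7.59pt

10.5 ÷ 1.067⁵ = 10.5 ÷ 1.38300 ≈ 7.59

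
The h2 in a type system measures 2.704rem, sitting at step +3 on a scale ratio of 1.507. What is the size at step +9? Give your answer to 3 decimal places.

31.673rem

Moving from step +3 to step +9 is 6 steps up, so multiply by r⁶.
2.704 × 1.507⁶ = 2.704 × 11.71331 ≈ 31.673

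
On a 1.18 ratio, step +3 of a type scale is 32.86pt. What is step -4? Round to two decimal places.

32.86 ÷ 1.18⁷ = 32.86 ÷ 3.18547 ≈ 10.316

10.32pt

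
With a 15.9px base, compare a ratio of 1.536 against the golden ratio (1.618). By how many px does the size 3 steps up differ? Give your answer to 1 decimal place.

At 1.536: 15.9 × 1.536³ = 57.620px
Golden ratio: 15.9 × 1.618³ = 67.349px
Difference: 67.349 − 57.620 = 9.729px

9.7px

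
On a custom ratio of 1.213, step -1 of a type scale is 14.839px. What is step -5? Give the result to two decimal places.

6.85px

14.839 ÷ 1.213⁴ = 14.839 ÷ 2.16493 ≈ 6.854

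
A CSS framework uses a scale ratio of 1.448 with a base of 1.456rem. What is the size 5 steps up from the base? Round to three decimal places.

9.268rem

Each step on a modular scale multiplies by the ratio, so the size n steps from the base is base × ratioⁿ.
1.456 × 1.448⁵ = 1.456 × 6.36565 ≈ 9.268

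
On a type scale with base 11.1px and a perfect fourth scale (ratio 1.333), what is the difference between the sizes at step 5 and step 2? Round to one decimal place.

27.0px

Step 2: 11.1 × 1.333² = 19.723px
Step 5: 11.1 × 1.333⁵ = 46.717px
Difference: 46.717 − 19.723 = 26.994px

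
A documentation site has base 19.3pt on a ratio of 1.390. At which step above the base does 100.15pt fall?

1.390ⁿ = 100.15 / 19.3 = 5.1891
n = ln(5.1891) / ln(1.390) = 1.6466 / 0.3293 ≈ 5.00

5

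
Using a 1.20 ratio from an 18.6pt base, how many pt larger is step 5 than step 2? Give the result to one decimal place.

Step 2: 18.6 × 1.20² = 26.784pt
Step 5: 18.6 × 1.20⁵ = 46.283pt
Difference: 46.283 − 26.784 = 19.499pt

19.5pt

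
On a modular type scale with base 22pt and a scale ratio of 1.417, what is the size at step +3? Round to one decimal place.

62.6pt

Every step multiplies by the scale ratio.
22.0 × 1.417³ = 22.0 × 2.84518 ≈ 62.59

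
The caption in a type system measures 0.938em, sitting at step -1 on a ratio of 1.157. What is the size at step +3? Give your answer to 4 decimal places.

0.938 × 1.157⁴ = 0.938 × 1.79198 ≈ 1.6809

1.6809em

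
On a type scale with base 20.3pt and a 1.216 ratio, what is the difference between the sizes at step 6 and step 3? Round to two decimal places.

Step 3: 20.3 × 1.216³ = 36.5003pt
Step 6: 20.3 × 1.216⁶ = 65.6293pt
Difference: 65.6293 − 36.5003 = 29.1290pt

29.13pt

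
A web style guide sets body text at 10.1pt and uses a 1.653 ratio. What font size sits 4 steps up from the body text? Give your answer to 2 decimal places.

75.41pt

10.1 × 1.653⁴ = 10.1 × 7.46606 ≈ 75.41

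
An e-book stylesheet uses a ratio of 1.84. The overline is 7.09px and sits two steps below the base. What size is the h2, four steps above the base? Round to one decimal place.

275.1px

Moving from step -2 to step +4 is 6 steps up, so multiply by r⁶.
7.09 × 1.84⁶ = 7.09 × 38.80672 ≈ 275.140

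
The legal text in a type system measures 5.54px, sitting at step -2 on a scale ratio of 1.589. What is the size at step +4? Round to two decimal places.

89.18px

The gap is 4 − (-2) = 6 steps, so the factor is 1.589^6.
5.54 × 1.589⁶ = 5.54 × 16.09694 ≈ 89.177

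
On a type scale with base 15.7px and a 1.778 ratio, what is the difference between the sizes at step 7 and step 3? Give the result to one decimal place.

793.7px

Step 3: 15.7 × 1.778³ = 88.246px
Step 7: 15.7 × 1.778⁷ = 881.905px
Difference: 881.905 − 88.246 = 793.659px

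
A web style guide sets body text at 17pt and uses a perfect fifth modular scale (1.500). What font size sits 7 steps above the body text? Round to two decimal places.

290.46pt

Each step on a modular scale multiplies by the ratio, so the size n steps from the base is base × ratioⁿ.
17.0 × 1.500⁷ = 17.0 × 17.08594 ≈ 290.46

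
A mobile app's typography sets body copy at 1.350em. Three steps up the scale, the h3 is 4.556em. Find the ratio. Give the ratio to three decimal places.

r³ = 4.556 / 1.350, so r = (4.556/1.350)^(1/3).
r = 3.3748^(1/3) ≈ 1.5000

1.500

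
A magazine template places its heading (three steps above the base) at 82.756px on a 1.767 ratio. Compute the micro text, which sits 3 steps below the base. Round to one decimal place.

Moving from step +3 to step -3 is 6 steps down, so divide by r⁶.
82.756 ÷ 1.767⁶ = 82.756 ÷ 30.43822 ≈ 2.719

2.7px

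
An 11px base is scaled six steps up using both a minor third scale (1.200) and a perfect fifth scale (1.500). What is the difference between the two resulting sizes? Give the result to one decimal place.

92.5px

Minor third: 11.0 × 1.200⁶ = 32.846px
Perfect fifth: 11.0 × 1.500⁶ = 125.297px
Difference: 125.297 − 32.846 = 92.451px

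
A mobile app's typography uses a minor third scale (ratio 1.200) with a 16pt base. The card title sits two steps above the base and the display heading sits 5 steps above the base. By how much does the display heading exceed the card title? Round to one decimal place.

Step 2: 16.0 × 1.200² = 23.040pt
Step 5: 16.0 × 1.200⁵ = 39.813pt
Difference: 39.813 − 23.040 = 16.773pt

16.8pt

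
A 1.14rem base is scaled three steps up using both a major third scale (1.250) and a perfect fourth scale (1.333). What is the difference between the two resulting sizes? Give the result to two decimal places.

0.47rem

Major third: 1.14 × 1.250³ = 2.2266rem
Perfect fourth: 1.14 × 1.333³ = 2.7002rem
Difference: 2.7002 − 2.2266 = 0.4736rem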